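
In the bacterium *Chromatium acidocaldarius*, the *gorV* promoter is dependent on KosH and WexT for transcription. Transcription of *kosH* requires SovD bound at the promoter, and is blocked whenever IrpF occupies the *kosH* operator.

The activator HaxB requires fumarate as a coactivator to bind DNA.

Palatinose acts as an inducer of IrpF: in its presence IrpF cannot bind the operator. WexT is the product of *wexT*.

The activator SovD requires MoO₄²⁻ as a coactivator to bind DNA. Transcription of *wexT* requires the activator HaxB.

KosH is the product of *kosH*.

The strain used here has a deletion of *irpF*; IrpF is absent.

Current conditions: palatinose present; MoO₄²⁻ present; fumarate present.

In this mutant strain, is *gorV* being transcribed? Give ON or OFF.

ON

MoO₄²⁻ is present, so SovD is active.
IrpF is non-functional in this strain, so it has no effect.
No repressor is bound and SovD is active, so *kosH* is transcribed.
So KosH is produced and active.
Fumarate is present, so HaxB is active.
No repressor is bound and HaxB is active, so *wexT* is transcribed.
So WexT is produced and active.
No repressor is bound and KosH and WexT are active, so *gorV* is transcribed.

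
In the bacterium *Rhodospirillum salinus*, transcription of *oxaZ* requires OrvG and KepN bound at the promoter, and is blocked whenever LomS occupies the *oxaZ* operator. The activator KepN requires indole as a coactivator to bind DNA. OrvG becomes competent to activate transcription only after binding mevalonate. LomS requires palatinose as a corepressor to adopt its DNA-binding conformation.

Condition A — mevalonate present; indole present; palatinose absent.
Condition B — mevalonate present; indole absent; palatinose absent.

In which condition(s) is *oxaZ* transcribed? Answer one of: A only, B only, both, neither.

A only

Condition A:
Mevalonate is present, so OrvG is active.
Indole is present, so KepN is active.
Palatinose is absent, so LomS is inactive.
No repressor is bound and OrvG and KepN are active, so *oxaZ* is transcribed.
→ *oxaZ* is ON in A.
Condition B:
Mevalonate is present, so OrvG is active.
Indole is absent, so KepN is inactive.
Palatinose is absent, so LomS is inactive.
Required activator KepN is absent, so *oxaZ* is not transcribed.
→ *oxaZ* is OFF in B.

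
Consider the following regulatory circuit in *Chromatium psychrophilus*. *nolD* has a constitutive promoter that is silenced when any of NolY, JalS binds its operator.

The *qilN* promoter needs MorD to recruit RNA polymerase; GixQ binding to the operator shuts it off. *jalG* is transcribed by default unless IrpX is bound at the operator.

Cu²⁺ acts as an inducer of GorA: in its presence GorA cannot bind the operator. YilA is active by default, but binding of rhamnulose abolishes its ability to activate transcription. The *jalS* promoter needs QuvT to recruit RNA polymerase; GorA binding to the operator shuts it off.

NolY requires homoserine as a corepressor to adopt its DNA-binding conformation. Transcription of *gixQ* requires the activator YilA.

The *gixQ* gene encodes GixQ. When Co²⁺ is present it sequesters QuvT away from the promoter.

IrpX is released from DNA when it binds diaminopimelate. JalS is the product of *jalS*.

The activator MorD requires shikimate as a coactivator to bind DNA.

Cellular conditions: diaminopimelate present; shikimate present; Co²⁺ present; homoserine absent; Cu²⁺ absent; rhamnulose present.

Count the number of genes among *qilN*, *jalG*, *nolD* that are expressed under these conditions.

Rhamnulose is present, so YilA is inactive.
Required activator YilA is absent, so *gixQ* is not transcribed.
So GixQ is not produced.
Shikimate is present, so MorD is active.
No repressor is bound and MorD is active, so *qilN* is transcribed.
→ *qilN* is ON.
Diaminopimelate is present, so IrpX is inactive.
With no repressor bound, *jalG* is transcribed.
→ *jalG* is ON.
Homoserine is absent, so NolY is inactive.
Co²⁺ is present, so QuvT is inactive.
Cu²⁺ is absent, so GorA is active.
With repressor GorA bound, *jalS* is not transcribed.
So JalS is not produced.
With no repressor bound, *nolD* is transcribed.
→ *nolD* is ON.
3 of the 3 genes are transcribed.

3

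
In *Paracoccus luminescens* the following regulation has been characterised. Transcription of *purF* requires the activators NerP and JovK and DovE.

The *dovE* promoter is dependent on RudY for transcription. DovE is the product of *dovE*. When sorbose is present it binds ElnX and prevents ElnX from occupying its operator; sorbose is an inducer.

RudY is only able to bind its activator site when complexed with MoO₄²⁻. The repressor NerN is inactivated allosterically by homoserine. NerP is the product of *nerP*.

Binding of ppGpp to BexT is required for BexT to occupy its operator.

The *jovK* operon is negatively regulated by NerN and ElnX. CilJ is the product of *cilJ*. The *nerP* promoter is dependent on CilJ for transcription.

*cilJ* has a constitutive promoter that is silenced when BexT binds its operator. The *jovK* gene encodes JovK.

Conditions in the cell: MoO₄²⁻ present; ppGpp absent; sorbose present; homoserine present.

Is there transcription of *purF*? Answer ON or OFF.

ON

ppGpp is absent, so BexT is inactive.
With no repressor bound, *cilJ* is transcribed.
So CilJ is produced and active.
No repressor is bound and CilJ is active, so *nerP* is transcribed.
So NerP is produced and active.
Homoserine is present, so NerN is inactive.
Sorbose is present, so ElnX is inactive.
With no repressor bound, *jovK* is transcribed.
So JovK is produced and active.
MoO₄²⁻ is present, so RudY is active.
No repressor is bound and RudY is active, so *dovE* is transcribed.
So DovE is produced and active.
No repressor is bound and NerP and JovK and DovE are active, so *purF* is transcribed.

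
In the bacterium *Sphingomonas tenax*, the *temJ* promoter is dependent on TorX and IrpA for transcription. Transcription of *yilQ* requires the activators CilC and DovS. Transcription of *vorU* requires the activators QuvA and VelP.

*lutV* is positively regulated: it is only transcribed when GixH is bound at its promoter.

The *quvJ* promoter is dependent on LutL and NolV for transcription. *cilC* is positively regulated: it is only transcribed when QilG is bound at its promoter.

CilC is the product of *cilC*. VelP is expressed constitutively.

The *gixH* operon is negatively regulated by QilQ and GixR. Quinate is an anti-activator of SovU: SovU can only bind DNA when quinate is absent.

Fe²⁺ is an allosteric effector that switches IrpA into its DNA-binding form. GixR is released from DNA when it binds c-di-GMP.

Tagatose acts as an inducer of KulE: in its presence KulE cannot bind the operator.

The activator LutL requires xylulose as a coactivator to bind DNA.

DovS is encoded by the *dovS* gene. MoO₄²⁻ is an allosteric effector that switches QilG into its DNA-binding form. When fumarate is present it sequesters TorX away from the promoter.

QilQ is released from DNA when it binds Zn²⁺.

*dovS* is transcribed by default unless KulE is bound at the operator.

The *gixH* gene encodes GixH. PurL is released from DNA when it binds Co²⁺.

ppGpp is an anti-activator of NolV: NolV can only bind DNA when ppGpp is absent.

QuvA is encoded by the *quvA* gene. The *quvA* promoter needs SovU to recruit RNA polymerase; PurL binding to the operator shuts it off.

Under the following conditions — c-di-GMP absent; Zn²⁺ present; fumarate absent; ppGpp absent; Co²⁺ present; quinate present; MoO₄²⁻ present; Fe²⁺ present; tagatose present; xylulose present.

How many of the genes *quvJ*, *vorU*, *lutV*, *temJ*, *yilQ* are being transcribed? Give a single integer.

Xylulose is present, so LutL is active.
ppGpp is absent, so NolV is active.
No repressor is bound and LutL and NolV are active, so *quvJ* is transcribed.
→ *quvJ* is ON.
Co²⁺ is present, so PurL is inactive.
Quinate is present, so SovU is inactive.
Required activator SovU is absent, so *quvA* is not transcribed.
So QuvA is not produced.
VelP is produced constitutively and is active.
Required activator QuvA is absent, so *vorU* is not transcribed.
→ *vorU* is OFF.
Zn²⁺ is present, so QilQ is inactive.
c-di-GMP is absent, so GixR is active.
With repressor GixR bound, *gixH* is not transcribed.
So GixH is not produced.
Required activator GixH is absent, so *lutV* is not transcribed.
→ *lutV* is OFF.
Fumarate is absent, so TorX is active.
Fe²⁺ is present, so IrpA is active.
No repressor is bound and TorX and IrpA are active, so *temJ* is transcribed.
→ *temJ* is ON.
MoO₄²⁻ is present, so QilG is active.
No repressor is bound and QilG is active, so *cilC* is transcribed.
So CilC is produced and active.
Tagatose is present, so KulE is inactive.
With no repressor bound, *dovS* is transcribed.
So DovS is produced and active.
No repressor is bound and CilC and DovS are active, so *yilQ* is transcribed.
→ *yilQ* is ON.
3 of the 5 genes are transcribed.

3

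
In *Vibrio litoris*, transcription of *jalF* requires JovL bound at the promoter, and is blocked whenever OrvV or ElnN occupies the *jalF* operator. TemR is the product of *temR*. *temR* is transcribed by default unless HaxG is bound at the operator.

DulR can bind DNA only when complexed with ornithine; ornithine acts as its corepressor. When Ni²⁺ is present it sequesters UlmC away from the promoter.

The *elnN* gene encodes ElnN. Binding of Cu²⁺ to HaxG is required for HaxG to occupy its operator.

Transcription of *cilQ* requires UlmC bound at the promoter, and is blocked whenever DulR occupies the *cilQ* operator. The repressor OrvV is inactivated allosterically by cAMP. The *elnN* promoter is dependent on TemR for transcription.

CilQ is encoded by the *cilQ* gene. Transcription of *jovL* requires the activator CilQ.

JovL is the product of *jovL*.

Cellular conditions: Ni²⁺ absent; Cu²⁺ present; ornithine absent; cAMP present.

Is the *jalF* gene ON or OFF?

cAMP is present, so OrvV is inactive.
Cu²⁺ is present, so HaxG is active.
With repressor HaxG bound, *temR* is not transcribed.
So TemR is not produced.
Required activator TemR is absent, so *elnN* is not transcribed.
So ElnN is not produced.
Ornithine is absent, so DulR is inactive.
Ni²⁺ is absent, so UlmC is active.
No repressor is bound and UlmC is active, so *cilQ* is transcribed.
So CilQ is produced and active.
No repressor is bound and CilQ is active, so *jovL* is transcribed.
So JovL is produced and active.
No repressor is bound and JovL is active, so *jalF* is transcribed.

ON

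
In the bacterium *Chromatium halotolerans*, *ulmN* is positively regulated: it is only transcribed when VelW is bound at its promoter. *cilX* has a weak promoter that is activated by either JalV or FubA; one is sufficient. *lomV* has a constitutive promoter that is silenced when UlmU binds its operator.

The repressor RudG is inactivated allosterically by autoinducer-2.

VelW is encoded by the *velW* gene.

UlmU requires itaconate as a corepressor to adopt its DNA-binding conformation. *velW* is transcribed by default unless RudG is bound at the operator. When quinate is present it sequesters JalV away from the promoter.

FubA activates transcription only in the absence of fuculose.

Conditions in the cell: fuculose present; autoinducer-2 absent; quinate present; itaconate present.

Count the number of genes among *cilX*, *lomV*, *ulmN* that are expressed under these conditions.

0

Quinate is present, so JalV is inactive.
Fuculose is present, so FubA is inactive.
No activator is available at the *cilX* promoter, so *cilX* is not transcribed.
→ *cilX* is OFF.
Itaconate is present, so UlmU is active.
With repressor UlmU bound, *lomV* is not transcribed.
→ *lomV* is OFF.
Autoinducer-2 is absent, so RudG is active.
With repressor RudG bound, *velW* is not transcribed.
So VelW is not produced.
Required activator VelW is absent, so *ulmN* is not transcribed.
→ *ulmN* is OFF.
0 of the 3 genes are transcribed.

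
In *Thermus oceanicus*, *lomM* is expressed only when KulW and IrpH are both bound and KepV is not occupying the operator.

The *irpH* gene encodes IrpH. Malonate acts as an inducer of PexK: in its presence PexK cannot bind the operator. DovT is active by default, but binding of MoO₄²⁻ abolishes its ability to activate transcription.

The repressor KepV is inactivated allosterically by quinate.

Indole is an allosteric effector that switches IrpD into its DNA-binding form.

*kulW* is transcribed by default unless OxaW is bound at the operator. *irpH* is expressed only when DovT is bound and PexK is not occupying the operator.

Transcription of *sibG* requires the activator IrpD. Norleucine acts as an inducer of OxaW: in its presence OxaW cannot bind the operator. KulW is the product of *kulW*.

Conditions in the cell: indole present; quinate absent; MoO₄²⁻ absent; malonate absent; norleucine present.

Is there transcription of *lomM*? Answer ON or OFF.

OFF

Quinate is absent, so KepV is active.
Norleucine is present, so OxaW is inactive.
With no repressor bound, *kulW* is transcribed.
So KulW is produced and active.
Malonate is absent, so PexK is active.
MoO₄²⁻ is absent, so DovT is active.
With repressor PexK bound, *irpH* is not transcribed.
So IrpH is not produced.
With repressor KepV bound, *lomM* is not transcribed.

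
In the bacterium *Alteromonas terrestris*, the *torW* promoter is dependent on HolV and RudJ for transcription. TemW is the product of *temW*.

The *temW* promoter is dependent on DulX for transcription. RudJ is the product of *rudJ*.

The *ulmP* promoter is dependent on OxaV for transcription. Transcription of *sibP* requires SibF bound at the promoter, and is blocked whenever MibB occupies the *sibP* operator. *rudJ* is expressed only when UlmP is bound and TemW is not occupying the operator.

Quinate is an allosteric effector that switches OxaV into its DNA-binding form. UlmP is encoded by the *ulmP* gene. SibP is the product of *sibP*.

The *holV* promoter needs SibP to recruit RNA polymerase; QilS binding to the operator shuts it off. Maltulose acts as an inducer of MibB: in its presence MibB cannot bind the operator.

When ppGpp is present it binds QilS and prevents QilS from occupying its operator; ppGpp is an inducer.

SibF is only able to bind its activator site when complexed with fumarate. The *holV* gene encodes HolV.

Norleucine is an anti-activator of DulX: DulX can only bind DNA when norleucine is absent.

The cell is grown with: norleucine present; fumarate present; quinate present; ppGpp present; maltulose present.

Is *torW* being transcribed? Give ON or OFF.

ON

ppGpp is present, so QilS is inactive.
Maltulose is present, so MibB is inactive.
Fumarate is present, so SibF is active.
No repressor is bound and SibF is active, so *sibP* is transcribed.
So SibP is produced and active.
No repressor is bound and SibP is active, so *holV* is transcribed.
So HolV is produced and active.
Quinate is present, so OxaV is active.
No repressor is bound and OxaV is active, so *ulmP* is transcribed.
So UlmP is produced and active.
Norleucine is present, so DulX is inactive.
Required activator DulX is absent, so *temW* is not transcribed.
So TemW is not produced.
No repressor is bound and UlmP is active, so *rudJ* is transcribed.
So RudJ is produced and active.
No repressor is bound and HolV and RudJ are active, so *torW* is transcribed.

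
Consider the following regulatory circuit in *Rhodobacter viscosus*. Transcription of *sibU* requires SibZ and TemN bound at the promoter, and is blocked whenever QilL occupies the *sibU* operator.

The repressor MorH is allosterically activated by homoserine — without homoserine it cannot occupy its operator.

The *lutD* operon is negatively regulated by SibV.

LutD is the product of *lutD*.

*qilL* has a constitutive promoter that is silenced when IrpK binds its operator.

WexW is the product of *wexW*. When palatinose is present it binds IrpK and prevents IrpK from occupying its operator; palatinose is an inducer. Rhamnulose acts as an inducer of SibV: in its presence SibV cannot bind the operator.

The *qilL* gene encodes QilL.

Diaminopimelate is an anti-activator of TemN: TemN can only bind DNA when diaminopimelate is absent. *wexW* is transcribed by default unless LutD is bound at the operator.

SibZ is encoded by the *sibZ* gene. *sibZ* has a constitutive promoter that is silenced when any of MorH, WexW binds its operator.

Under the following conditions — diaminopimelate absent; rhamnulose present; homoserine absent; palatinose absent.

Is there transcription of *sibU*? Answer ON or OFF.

Homoserine is absent, so MorH is inactive.
Rhamnulose is present, so SibV is inactive.
With no repressor bound, *lutD* is transcribed.
So LutD is produced and active.
With repressor LutD bound, *wexW* is not transcribed.
So WexW is not produced.
With no repressor bound, *sibZ* is transcribed.
So SibZ is produced and active.
Diaminopimelate is absent, so TemN is active.
Palatinose is absent, so IrpK is active.
With repressor IrpK bound, *qilL* is not transcribed.
So QilL is not produced.
No repressor is bound and SibZ and TemN are active, so *sibU* is transcribed.

ON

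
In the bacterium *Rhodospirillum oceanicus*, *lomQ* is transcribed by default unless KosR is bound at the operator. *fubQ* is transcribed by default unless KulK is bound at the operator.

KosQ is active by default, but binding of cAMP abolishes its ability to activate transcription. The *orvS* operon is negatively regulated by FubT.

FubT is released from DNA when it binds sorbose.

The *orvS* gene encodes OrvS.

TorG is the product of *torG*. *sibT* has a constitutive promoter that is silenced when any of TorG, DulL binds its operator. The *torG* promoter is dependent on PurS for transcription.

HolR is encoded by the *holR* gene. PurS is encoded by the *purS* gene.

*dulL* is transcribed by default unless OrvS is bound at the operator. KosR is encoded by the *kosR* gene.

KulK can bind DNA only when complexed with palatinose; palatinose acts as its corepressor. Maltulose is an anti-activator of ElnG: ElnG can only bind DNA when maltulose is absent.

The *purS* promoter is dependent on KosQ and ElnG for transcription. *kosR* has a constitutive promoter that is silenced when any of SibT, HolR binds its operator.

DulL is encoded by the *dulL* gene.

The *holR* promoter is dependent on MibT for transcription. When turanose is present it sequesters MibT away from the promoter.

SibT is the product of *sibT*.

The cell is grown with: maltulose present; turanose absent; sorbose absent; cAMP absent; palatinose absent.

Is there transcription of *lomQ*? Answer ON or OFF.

cAMP is absent, so KosQ is active.
Maltulose is present, so ElnG is inactive.
Required activator ElnG is absent, so *purS* is not transcribed.
So PurS is not produced.
Required activator PurS is absent, so *torG* is not transcribed.
So TorG is not produced.
Sorbose is absent, so FubT is active.
With repressor FubT bound, *orvS* is not transcribed.
So OrvS is not produced.
With no repressor bound, *dulL* is transcribed.
So DulL is produced and active.
With repressor DulL bound, *sibT* is not transcribed.
So SibT is not produced.
Turanose is absent, so MibT is active.
No repressor is bound and MibT is active, so *holR* is transcribed.
So HolR is produced and active.
With repressor HolR bound, *kosR* is not transcribed.
So KosR is not produced.
With no repressor bound, *lomQ* is transcribed.

ON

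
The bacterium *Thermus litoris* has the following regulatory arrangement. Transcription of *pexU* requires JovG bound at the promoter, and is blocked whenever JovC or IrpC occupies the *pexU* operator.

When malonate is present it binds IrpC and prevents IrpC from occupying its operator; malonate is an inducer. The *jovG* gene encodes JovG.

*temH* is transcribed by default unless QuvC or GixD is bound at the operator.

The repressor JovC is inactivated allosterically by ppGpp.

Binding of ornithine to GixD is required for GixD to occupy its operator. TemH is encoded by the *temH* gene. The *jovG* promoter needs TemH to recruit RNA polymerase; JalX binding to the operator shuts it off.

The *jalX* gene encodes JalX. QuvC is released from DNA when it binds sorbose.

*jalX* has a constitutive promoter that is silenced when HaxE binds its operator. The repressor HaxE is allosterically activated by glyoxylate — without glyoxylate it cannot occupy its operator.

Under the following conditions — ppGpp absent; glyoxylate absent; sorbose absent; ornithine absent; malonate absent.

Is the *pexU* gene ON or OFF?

Sorbose is absent, so QuvC is active.
Ornithine is absent, so GixD is inactive.
With repressor QuvC bound, *temH* is not transcribed.
So TemH is not produced.
Glyoxylate is absent, so HaxE is inactive.
With no repressor bound, *jalX* is transcribed.
So JalX is produced and active.
With repressor JalX bound, *jovG* is not transcribed.
So JovG is not produced.
ppGpp is absent, so JovC is active.
Malonate is absent, so IrpC is active.
With repressor JovC bound, *pexU* is not transcribed.

OFF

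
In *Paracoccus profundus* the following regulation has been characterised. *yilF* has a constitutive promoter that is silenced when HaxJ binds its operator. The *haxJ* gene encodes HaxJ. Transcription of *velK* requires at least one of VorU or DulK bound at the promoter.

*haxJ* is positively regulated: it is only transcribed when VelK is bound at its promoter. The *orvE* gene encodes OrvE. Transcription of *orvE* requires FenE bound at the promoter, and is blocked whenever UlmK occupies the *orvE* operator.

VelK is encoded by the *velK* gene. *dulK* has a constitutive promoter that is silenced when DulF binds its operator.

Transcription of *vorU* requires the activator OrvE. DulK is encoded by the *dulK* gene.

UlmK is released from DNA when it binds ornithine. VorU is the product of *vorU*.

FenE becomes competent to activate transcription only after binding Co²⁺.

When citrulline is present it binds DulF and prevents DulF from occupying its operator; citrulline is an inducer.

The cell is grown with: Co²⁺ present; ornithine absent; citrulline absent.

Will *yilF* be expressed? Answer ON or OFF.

Ornithine is absent, so UlmK is active.
Co²⁺ is present, so FenE is active.
With repressor UlmK bound, *orvE* is not transcribed.
So OrvE is not produced.
Required activator OrvE is absent, so *vorU* is not transcribed.
So VorU is not produced.
Citrulline is absent, so DulF is active.
With repressor DulF bound, *dulK* is not transcribed.
So DulK is not produced.
No activator is available at the *velK* promoter, so *velK* is not transcribed.
So VelK is not produced.
Required activator VelK is absent, so *haxJ* is not transcribed.
So HaxJ is not produced.
With no repressor bound, *yilF* is transcribed.

ON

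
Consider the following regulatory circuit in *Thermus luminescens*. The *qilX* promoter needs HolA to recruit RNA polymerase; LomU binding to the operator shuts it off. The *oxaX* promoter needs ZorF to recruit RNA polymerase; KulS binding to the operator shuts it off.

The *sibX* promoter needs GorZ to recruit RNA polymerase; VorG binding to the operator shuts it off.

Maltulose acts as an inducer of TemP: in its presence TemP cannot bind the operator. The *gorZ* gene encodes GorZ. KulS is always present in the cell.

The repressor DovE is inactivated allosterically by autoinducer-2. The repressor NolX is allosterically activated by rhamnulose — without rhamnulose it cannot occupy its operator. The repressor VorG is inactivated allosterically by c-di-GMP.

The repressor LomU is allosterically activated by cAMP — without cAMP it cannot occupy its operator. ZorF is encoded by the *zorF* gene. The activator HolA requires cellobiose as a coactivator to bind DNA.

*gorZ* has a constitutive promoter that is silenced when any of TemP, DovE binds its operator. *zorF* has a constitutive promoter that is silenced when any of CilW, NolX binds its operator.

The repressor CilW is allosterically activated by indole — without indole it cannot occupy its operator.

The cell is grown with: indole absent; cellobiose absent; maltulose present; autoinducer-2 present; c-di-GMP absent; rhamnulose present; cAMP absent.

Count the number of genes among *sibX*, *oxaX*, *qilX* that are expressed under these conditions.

c-di-GMP is absent, so VorG is active.
Maltulose is present, so TemP is inactive.
Autoinducer-2 is present, so DovE is inactive.
With no repressor bound, *gorZ* is transcribed.
So GorZ is produced and active.
With repressor VorG bound, *sibX* is not transcribed.
→ *sibX* is OFF.
Indole is absent, so CilW is inactive.
Rhamnulose is present, so NolX is active.
With repressor NolX bound, *zorF* is not transcribed.
So ZorF is not produced.
KulS is produced constitutively and is active.
With repressor KulS bound, *oxaX* is not transcribed.
→ *oxaX* is OFF.
Cellobiose is absent, so HolA is inactive.
cAMP is absent, so LomU is inactive.
Required activator HolA is absent, so *qilX* is not transcribed.
→ *qilX* is OFF.
0 of the 3 genes are transcribed.

0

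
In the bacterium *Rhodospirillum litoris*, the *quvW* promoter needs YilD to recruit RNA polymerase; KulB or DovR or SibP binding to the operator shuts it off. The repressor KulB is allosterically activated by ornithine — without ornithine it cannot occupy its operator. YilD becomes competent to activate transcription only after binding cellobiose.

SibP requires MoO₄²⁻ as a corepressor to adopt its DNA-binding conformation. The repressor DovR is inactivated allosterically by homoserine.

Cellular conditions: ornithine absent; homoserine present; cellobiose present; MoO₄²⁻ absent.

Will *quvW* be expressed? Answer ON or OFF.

Ornithine is absent, so KulB is inactive.
Cellobiose is present, so YilD is active.
Homoserine is present, so DovR is inactive.
MoO₄²⁻ is absent, so SibP is inactive.
No repressor is bound and YilD is active, so *quvW* is transcribed.

ON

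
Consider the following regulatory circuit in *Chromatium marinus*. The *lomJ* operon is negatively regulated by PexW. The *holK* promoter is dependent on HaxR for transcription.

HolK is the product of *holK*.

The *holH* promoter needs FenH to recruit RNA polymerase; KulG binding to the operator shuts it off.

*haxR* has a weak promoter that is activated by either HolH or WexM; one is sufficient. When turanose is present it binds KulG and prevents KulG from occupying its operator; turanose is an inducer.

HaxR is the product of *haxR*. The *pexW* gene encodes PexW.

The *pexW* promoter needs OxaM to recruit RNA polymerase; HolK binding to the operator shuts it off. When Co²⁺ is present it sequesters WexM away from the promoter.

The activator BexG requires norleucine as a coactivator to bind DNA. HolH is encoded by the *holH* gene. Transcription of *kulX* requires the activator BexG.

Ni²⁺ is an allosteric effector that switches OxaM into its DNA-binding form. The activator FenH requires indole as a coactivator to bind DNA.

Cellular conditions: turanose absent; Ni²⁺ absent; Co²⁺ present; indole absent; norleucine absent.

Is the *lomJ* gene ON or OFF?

ON

Indole is absent, so FenH is inactive.
Turanose is absent, so KulG is active.
With repressor KulG bound, *holH* is not transcribed.
So HolH is not produced.
Co²⁺ is present, so WexM is inactive.
No activator is available at the *haxR* promoter, so *haxR* is not transcribed.
So HaxR is not produced.
Required activator HaxR is absent, so *holK* is not transcribed.
So HolK is not produced.
Ni²⁺ is absent, so OxaM is inactive.
Required activator OxaM is absent, so *pexW* is not transcribed.
So PexW is not produced.
With no repressor bound, *lomJ* is transcribed.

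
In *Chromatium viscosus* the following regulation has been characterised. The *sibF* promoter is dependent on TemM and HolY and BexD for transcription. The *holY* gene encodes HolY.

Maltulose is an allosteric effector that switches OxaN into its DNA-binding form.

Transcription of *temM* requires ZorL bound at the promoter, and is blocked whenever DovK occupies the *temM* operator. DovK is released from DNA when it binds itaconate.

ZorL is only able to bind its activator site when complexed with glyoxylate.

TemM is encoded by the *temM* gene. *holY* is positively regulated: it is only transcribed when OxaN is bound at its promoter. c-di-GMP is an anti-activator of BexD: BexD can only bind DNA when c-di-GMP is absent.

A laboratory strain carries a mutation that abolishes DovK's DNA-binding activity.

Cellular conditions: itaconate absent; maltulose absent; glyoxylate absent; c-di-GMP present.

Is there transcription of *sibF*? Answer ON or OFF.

DovK is non-functional in this strain, so it has no effect.
Glyoxylate is absent, so ZorL is inactive.
Required activator ZorL is absent, so *temM* is not transcribed.
So TemM is not produced.
Maltulose is absent, so OxaN is inactive.
Required activator OxaN is absent, so *holY* is not transcribed.
So HolY is not produced.
c-di-GMP is present, so BexD is inactive.
Required activator TemM is absent, so *sibF* is not transcribed.

OFF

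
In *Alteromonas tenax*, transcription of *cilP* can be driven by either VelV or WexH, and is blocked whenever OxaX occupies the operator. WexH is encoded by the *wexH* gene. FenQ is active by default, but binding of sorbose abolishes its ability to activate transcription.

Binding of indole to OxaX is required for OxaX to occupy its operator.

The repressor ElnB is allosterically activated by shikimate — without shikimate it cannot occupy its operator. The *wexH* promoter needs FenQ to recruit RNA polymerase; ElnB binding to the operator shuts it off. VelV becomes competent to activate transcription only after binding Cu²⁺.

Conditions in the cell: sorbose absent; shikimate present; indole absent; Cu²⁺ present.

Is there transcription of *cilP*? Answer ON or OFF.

Indole is absent, so OxaX is inactive.
Cu²⁺ is present, so VelV is active.
Shikimate is present, so ElnB is active.
Sorbose is absent, so FenQ is active.
With repressor ElnB bound, *wexH* is not transcribed.
So WexH is not produced.
Activator VelV is present, so *cilP* is transcribed.

ON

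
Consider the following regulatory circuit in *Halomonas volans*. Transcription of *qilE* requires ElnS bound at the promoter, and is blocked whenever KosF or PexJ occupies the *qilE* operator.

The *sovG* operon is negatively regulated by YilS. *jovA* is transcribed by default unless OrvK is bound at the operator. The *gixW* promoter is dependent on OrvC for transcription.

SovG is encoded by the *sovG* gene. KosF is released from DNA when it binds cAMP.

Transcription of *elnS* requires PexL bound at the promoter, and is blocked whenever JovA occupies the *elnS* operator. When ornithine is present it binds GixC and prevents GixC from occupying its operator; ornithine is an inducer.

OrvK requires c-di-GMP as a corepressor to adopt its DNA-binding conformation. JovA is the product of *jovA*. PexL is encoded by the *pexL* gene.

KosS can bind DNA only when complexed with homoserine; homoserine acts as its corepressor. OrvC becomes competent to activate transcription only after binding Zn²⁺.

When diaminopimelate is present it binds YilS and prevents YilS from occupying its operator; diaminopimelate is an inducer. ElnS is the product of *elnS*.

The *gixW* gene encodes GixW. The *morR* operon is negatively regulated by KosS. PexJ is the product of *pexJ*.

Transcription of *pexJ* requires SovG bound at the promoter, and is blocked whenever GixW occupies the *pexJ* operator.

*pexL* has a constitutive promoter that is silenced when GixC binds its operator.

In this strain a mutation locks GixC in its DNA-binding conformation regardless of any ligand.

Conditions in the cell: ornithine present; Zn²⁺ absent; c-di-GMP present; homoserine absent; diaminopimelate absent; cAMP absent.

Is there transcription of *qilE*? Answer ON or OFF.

cAMP is absent, so KosF is active.
GixC is constitutively active in this strain.
With repressor GixC bound, *pexL* is not transcribed.
So PexL is not produced.
c-di-GMP is present, so OrvK is active.
With repressor OrvK bound, *jovA* is not transcribed.
So JovA is not produced.
Required activator PexL is absent, so *elnS* is not transcribed.
So ElnS is not produced.
Diaminopimelate is absent, so YilS is active.
With repressor YilS bound, *sovG* is not transcribed.
So SovG is not produced.
Zn²⁺ is absent, so OrvC is inactive.
Required activator OrvC is absent, so *gixW* is not transcribed.
So GixW is not produced.
Required activator SovG is absent, so *pexJ* is not transcribed.
So PexJ is not produced.
With repressor KosF bound, *qilE* is not transcribed.

OFF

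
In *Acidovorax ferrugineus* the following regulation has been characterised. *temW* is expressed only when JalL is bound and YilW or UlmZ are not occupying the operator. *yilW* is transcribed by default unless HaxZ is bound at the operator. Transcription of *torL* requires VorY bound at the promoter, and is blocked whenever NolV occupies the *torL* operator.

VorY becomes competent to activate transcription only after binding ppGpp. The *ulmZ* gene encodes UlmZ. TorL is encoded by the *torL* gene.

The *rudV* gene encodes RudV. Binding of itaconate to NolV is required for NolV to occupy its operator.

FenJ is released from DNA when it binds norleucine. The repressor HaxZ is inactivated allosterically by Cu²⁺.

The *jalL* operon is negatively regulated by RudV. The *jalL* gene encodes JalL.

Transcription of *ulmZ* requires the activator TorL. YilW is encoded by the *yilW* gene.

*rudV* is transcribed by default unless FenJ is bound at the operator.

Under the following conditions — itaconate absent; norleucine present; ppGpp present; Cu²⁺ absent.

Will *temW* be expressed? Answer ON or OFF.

Cu²⁺ is absent, so HaxZ is active.
With repressor HaxZ bound, *yilW* is not transcribed.
So YilW is not produced.
Itaconate is absent, so NolV is inactive.
ppGpp is present, so VorY is active.
No repressor is bound and VorY is active, so *torL* is transcribed.
So TorL is produced and active.
No repressor is bound and TorL is active, so *ulmZ* is transcribed.
So UlmZ is produced and active.
Norleucine is present, so FenJ is inactive.
With no repressor bound, *rudV* is transcribed.
So RudV is produced and active.
With repressor RudV bound, *jalL* is not transcribed.
So JalL is not produced.
With repressor UlmZ bound, *temW* is not transcribed.

OFF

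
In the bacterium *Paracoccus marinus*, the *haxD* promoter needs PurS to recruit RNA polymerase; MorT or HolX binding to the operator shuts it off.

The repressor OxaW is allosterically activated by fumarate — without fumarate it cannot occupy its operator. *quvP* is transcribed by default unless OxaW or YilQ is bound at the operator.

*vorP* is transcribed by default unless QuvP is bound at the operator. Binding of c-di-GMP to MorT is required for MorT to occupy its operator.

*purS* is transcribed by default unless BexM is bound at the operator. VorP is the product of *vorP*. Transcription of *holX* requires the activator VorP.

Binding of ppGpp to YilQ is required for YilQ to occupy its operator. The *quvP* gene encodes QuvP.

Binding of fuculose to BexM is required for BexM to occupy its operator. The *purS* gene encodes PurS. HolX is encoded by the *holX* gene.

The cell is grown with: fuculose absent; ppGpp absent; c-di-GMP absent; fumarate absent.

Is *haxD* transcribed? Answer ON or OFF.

ON

c-di-GMP is absent, so MorT is inactive.
Fuculose is absent, so BexM is inactive.
With no repressor bound, *purS* is transcribed.
So PurS is produced and active.
Fumarate is absent, so OxaW is inactive.
ppGpp is absent, so YilQ is inactive.
With no repressor bound, *quvP* is transcribed.
So QuvP is produced and active.
With repressor QuvP bound, *vorP* is not transcribed.
So VorP is not produced.
Required activator VorP is absent, so *holX* is not transcribed.
So HolX is not produced.
No repressor is bound and PurS is active, so *haxD* is transcribed.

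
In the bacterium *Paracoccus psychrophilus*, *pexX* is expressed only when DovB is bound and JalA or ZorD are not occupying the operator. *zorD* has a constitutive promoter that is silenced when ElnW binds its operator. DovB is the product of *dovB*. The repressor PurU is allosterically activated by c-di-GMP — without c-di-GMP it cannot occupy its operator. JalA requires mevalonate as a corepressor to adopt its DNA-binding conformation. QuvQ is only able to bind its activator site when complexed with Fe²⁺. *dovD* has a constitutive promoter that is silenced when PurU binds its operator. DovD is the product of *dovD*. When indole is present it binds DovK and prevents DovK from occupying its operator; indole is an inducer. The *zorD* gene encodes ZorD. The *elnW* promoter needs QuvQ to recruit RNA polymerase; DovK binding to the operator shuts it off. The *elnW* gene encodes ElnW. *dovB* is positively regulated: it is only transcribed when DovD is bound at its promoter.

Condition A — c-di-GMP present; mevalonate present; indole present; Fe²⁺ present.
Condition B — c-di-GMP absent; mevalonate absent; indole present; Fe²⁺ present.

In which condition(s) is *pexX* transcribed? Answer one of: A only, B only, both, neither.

B only

Condition A:
c-di-GMP is present, so PurU is active.
With repressor PurU bound, *dovD* is not transcribed.
So DovD is not produced.
Required activator DovD is absent, so *dovB* is not transcribed.
So DovB is not produced.
Mevalonate is present, so JalA is active.
Indole is present, so DovK is inactive.
Fe²⁺ is present, so QuvQ is active.
No repressor is bound and QuvQ is active, so *elnW* is transcribed.
So ElnW is produced and active.
With repressor ElnW bound, *zorD* is not transcribed.
So ZorD is not produced.
With repressor JalA bound, *pexX* is not transcribed.
→ *pexX* is OFF in A.
Condition B:
c-di-GMP is absent, so PurU is inactive.
With no repressor bound, *dovD* is transcribed.
So DovD is produced and active.
No repressor is bound and DovD is active, so *dovB* is transcribed.
So DovB is produced and active.
Mevalonate is absent, so JalA is inactive.
Indole is present, so DovK is inactive.
Fe²⁺ is present, so QuvQ is active.
No repressor is bound and QuvQ is active, so *elnW* is transcribed.
So ElnW is produced and active.
With repressor ElnW bound, *zorD* is not transcribed.
So ZorD is not produced.
No repressor is bound and DovB is active, so *pexX* is transcribed.
→ *pexX* is ON in B.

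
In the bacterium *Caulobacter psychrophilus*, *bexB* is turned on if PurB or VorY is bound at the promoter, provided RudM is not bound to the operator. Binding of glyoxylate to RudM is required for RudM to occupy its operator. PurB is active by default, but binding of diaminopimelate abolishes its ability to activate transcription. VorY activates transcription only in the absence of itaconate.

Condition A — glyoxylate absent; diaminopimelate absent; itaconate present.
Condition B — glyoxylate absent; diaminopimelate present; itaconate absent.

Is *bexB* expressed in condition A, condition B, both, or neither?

Condition A:
Glyoxylate is absent, so RudM is inactive.
Diaminopimelate is absent, so PurB is active.
Itaconate is present, so VorY is inactive.
Activator PurB is present, so *bexB* is transcribed.
→ *bexB* is ON in A.
Condition B:
Glyoxylate is absent, so RudM is inactive.
Diaminopimelate is present, so PurB is inactive.
Itaconate is absent, so VorY is active.
Activator VorY is present, so *bexB* is transcribed.
→ *bexB* is ON in B.

both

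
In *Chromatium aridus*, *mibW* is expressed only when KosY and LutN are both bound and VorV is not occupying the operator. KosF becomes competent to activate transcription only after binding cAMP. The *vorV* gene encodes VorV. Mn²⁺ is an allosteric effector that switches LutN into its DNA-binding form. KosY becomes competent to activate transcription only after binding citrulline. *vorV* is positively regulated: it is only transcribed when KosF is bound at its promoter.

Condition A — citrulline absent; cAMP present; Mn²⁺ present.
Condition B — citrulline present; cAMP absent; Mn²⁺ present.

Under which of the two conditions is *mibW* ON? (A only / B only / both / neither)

Condition A:
Citrulline is absent, so KosY is inactive.
cAMP is present, so KosF is active.
No repressor is bound and KosF is active, so *vorV* is transcribed.
So VorV is produced and active.
Mn²⁺ is present, so LutN is active.
With repressor VorV bound, *mibW* is not transcribed.
→ *mibW* is OFF in A.
Condition B:
Citrulline is present, so KosY is active.
cAMP is absent, so KosF is inactive.
Required activator KosF is absent, so *vorV* is not transcribed.
So VorV is not produced.
Mn²⁺ is present, so LutN is active.
No repressor is bound and KosY and LutN are active, so *mibW* is transcribed.
→ *mibW* is ON in B.

B only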